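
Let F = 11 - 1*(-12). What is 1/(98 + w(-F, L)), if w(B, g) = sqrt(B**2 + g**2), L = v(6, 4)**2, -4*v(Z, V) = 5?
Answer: 25088/2322575 - 16*sqrt(136049)/2322575 ≈ 0.0082608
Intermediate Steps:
F = 23 (F = 11 + 12 = 23)
v(Z, V) = -5/4 (v(Z, V) = -1/4*5 = -5/4)
L = 25/16 (L = (-5/4)**2 = 25/16 ≈ 1.5625)
1/(98 + w(-F, L)) = 1/(98 + sqrt((-1*23)**2 + (25/16)**2)) = 1/(98 + sqrt((-23)**2 + 625/256)) = 1/(98 + sqrt(529 + 625/256)) = 1/(98 + sqrt(136049/256)) = 1/(98 + sqrt(136049)/16)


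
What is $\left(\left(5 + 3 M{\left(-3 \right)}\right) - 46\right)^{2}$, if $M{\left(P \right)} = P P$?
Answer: $196$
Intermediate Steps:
$M{\left(P \right)} = P^{2}$
$\left(\left(5 + 3 M{\left(-3 \right)}\right) - 46\right)^{2} = \left(\left(5 + 3 \left(-3\right)^{2}\right) - 46\right)^{2} = \left(\left(5 + 3 \cdot 9\right) - 46\right)^{2} = \left(\left(5 + 27\right) - 46\right)^{2} = \left(32 - 46\right)^{2} = \left(-14\right)^{2} = 196$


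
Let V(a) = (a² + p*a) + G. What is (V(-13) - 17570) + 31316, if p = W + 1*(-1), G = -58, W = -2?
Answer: 13896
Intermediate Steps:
p = -3 (p = -2 + 1*(-1) = -2 - 1 = -3)
V(a) = -58 + a² - 3*a (V(a) = (a² - 3*a) - 58 = -58 + a² - 3*a)
(V(-13) - 17570) + 31316 = ((-58 + (-13)² - 3*(-13)) - 17570) + 31316 = ((-58 + 169 + 39) - 17570) + 31316 = (150 - 17570) + 31316 = -17420 + 31316 = 13896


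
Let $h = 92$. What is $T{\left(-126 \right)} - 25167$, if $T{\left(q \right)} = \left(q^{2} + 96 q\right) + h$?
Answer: $-21295$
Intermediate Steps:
$T{\left(q \right)} = 92 + q^{2} + 96 q$ ($T{\left(q \right)} = \left(q^{2} + 96 q\right) + 92 = 92 + q^{2} + 96 q$)
$T{\left(-126 \right)} - 25167 = \left(92 + \left(-126\right)^{2} + 96 \left(-126\right)\right) - 25167 = \left(92 + 15876 - 12096\right) - 25167 = 3872 - 25167 = -21295$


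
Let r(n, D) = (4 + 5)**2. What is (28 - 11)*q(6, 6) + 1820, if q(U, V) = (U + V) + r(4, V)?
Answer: 3401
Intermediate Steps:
r(n, D) = 81 (r(n, D) = 9**2 = 81)
q(U, V) = 81 + U + V (q(U, V) = (U + V) + 81 = 81 + U + V)
(28 - 11)*q(6, 6) + 1820 = (28 - 11)*(81 + 6 + 6) + 1820 = 17*93 + 1820 = 1581 + 1820 = 3401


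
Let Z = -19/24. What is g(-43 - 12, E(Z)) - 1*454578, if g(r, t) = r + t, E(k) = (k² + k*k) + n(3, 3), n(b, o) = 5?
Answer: -130932503/288 ≈ -4.5463e+5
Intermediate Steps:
Z = -19/24 (Z = -19*1/24 = -19/24 ≈ -0.79167)
E(k) = 5 + 2*k² (E(k) = (k² + k*k) + 5 = (k² + k²) + 5 = 2*k² + 5 = 5 + 2*k²)
g(-43 - 12, E(Z)) - 1*454578 = ((-43 - 12) + (5 + 2*(-19/24)²)) - 1*454578 = (-55 + (5 + 2*(361/576))) - 454578 = (-55 + (5 + 361/288)) - 454578 = (-55 + 1801/288) - 454578 = -14039/288 - 454578 = -130932503/288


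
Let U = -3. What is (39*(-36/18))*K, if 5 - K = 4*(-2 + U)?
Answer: -1950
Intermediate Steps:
K = 25 (K = 5 - 4*(-2 - 3) = 5 - 4*(-5) = 5 - 1*(-20) = 5 + 20 = 25)
(39*(-36/18))*K = (39*(-36/18))*25 = (39*(-36*1/18))*25 = (39*(-2))*25 = -78*25 = -1950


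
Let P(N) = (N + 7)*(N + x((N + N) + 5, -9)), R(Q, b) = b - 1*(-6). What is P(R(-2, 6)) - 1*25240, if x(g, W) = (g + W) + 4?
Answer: -24556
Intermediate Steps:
x(g, W) = 4 + W + g (x(g, W) = (W + g) + 4 = 4 + W + g)
R(Q, b) = 6 + b (R(Q, b) = b + 6 = 6 + b)
P(N) = 3*N*(7 + N) (P(N) = (N + 7)*(N + (4 - 9 + ((N + N) + 5))) = (7 + N)*(N + (4 - 9 + (2*N + 5))) = (7 + N)*(N + (4 - 9 + (5 + 2*N))) = (7 + N)*(N + 2*N) = (7 + N)*(3*N) = 3*N*(7 + N))
P(R(-2, 6)) - 1*25240 = 3*(6 + 6)*(7 + (6 + 6)) - 1*25240 = 3*12*(7 + 12) - 25240 = 3*12*19 - 25240 = 684 - 25240 = -24556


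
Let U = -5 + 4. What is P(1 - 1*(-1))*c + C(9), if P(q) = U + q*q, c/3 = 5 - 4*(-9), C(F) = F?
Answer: 378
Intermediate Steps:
U = -1
c = 123 (c = 3*(5 - 4*(-9)) = 3*(5 + 36) = 3*41 = 123)
P(q) = -1 + q**2 (P(q) = -1 + q*q = -1 + q**2)
P(1 - 1*(-1))*c + C(9) = (-1 + (1 - 1*(-1))**2)*123 + 9 = (-1 + (1 + 1)**2)*123 + 9 = (-1 + 2**2)*123 + 9 = (-1 + 4)*123 + 9 = 3*123 + 9 = 369 + 9 = 378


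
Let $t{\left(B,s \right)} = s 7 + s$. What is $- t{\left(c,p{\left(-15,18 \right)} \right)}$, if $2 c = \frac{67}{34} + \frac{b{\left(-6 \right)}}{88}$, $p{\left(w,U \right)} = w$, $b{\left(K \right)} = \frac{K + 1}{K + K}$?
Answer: $120$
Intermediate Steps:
$b{\left(K \right)} = \frac{1 + K}{2 K}$
$c = \frac{35461}{35904}$ ($c = \frac{\frac{67}{34} + \frac{\frac{1}{2} \frac{1}{-6} \left(1 - 6\right)}{88}}{2} = \frac{67 \cdot \frac{1}{34} + \frac{1}{2} \left(- \frac{1}{6}\right) \left(-5\right) \frac{1}{88}}{2} = \frac{\frac{67}{34} + \frac{5}{12} \cdot \frac{1}{88}}{2} = \frac{\frac{67}{34} + \frac{5}{1056}}{2} = \frac{1}{2} \cdot \frac{35461}{17952} = \frac{35461}{35904} \approx 0.98766$)
$t{\left(B,s \right)} = 8 s$ ($t{\left(B,s \right)} = 7 s + s = 8 s$)
$- t{\left(c,p{\left(-15,18 \right)} \right)} = - 8 \left(-15\right) = \left(-1\right) \left(-120\right) = 120$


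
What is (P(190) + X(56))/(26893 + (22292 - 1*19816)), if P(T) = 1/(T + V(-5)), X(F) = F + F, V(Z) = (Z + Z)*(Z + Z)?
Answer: 32481/8517010 ≈ 0.0038137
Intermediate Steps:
V(Z) = 4*Z² (V(Z) = (2*Z)*(2*Z) = 4*Z²)
X(F) = 2*F
P(T) = 1/(100 + T) (P(T) = 1/(T + 4*(-5)²) = 1/(T + 4*25) = 1/(T + 100) = 1/(100 + T))
(P(190) + X(56))/(26893 + (22292 - 1*19816)) = (1/(100 + 190) + 2*56)/(26893 + (22292 - 1*19816)) = (1/290 + 112)/(26893 + (22292 - 19816)) = (1/290 + 112)/(26893 + 2476) = (32481/290)/29369 = (32481/290)*(1/29369) = 32481/8517010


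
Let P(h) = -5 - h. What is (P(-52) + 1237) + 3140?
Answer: 4424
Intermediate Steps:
(P(-52) + 1237) + 3140 = ((-5 - 1*(-52)) + 1237) + 3140 = ((-5 + 52) + 1237) + 3140 = (47 + 1237) + 3140 = 1284 + 3140 = 4424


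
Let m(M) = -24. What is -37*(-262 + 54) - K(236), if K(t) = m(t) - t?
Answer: 7956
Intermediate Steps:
K(t) = -24 - t
-37*(-262 + 54) - K(236) = -37*(-262 + 54) - (-24 - 1*236) = -37*(-208) - (-24 - 236) = 7696 - 1*(-260) = 7696 + 260 = 7956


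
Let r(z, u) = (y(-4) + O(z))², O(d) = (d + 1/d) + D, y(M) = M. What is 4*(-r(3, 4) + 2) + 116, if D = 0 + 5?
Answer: 440/9 ≈ 48.889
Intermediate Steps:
D = 5
O(d) = 5 + d + 1/d (O(d) = (d + 1/d) + 5 = 5 + d + 1/d)
r(z, u) = (1 + z + 1/z)² (r(z, u) = (-4 + (5 + z + 1/z))² = (1 + z + 1/z)²)
4*(-r(3, 4) + 2) + 116 = 4*(-(1 + 3*(1 + 3))²/3² + 2) + 116 = 4*(-(1 + 3*4)²/9 + 2) + 116 = 4*(-(1 + 12)²/9 + 2) + 116 = 4*(-13²/9 + 2) + 116 = 4*(-169/9 + 2) + 116 = 4*(-151/9) + 116 = -604/9 + 116 = 440/9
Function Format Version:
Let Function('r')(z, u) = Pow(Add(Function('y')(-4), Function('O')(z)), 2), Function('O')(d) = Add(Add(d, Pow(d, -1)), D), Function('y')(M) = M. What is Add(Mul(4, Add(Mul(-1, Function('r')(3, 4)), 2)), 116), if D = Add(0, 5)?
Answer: Rational(440, 9) ≈ 48.889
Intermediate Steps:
D = 5
Function('O')(d) = Add(5, d, Pow(d, -1)) (Function('O')(d) = Add(Add(d, Pow(d, -1)), 5) = Add(5, d, Pow(d, -1)))
Function('r')(z, u) = Pow(Add(1, z, Pow(z, -1)), 2) (Function('r')(z, u) = Pow(Add(-4, Add(5, z, Pow(z, -1))), 2) = Pow(Add(1, z, Pow(z, -1)), 2))
Add(Mul(4, Add(Mul(-1, Function('r')(3, 4)), 2)), 116) = Add(Mul(4, Add(Mul(-1, Mul(Pow(3, -2), Pow(Add(1, Mul(3, Add(1, 3))), 2))), 2)), 116) = Add(Mul(4, Add(Mul(-1, Mul(Rational(1, 9), Pow(Add(1, Mul(3, 4)), 2))), 2)), 116) = Add(Mul(4, Add(Mul(-1, Mul(Rational(1, 9), Pow(Add(1, 12), 2))), 2)), 116) = Add(Mul(4, Add(Mul(-1, Mul(Rational(1, 9), Pow(13, 2))), 2)), 116) = Add(Mul(4, Add(Mul(-1, Mul(Rational(1, 9), 169)), 2)), 116) = Add(Mul(4, Add(Mul(-1, Rational(169, 9)), 2)), 116) = Add(Mul(4, Add(Rational(-169, 9), 2)), 116) = Add(Mul(4, Rational(-151, 9)), 116) = Add(Rational(-604, 9), 116) = Rational(440, 9)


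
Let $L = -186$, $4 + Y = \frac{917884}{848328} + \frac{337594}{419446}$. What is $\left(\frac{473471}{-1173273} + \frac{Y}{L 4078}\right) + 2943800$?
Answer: $\frac{38841509600235953221716529571}{13194345718031144381208} \approx 2.9438 \cdot 10^{6}$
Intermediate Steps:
$Y = - \frac{93989741257}{44478473286}$ ($Y = -4 + \left(\frac{917884}{848328} + \frac{337594}{419446}\right) = -4 + \left(917884 \cdot \frac{1}{848328} + 337594 \cdot \frac{1}{419446}\right) = -4 + \left(\frac{229471}{212082} + \frac{168797}{209723}\right) = -4 + \frac{83924151887}{44478473286} = - \frac{93989741257}{44478473286} \approx -2.1132$)
$\left(\frac{473471}{-1173273} + \frac{Y}{L 4078}\right) + 2943800 = \left(\frac{473471}{-1173273} - \frac{93989741257}{44478473286 \left(\left(-186\right) 4078\right)}\right) + 2943800 = \left(473471 \left(- \frac{1}{1173273}\right) - \frac{93989741257}{44478473286 \left(-758508\right)}\right) + 2943800 = \left(- \frac{473471}{1173273} - - \frac{93989741257}{33737277815217288}\right) + 2943800 = \left(- \frac{473471}{1173273} + \frac{93989741257}{33737277815217288}\right) + 2943800 = - \frac{5324504129607683580829}{13194345718031144381208} + 2943800 = \frac{38841509600235953221716529571}{13194345718031144381208}$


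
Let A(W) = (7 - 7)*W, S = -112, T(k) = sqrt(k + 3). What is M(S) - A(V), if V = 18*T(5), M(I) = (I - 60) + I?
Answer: -284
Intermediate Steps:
T(k) = sqrt(3 + k)
M(I) = -60 + 2*I (M(I) = (-60 + I) + I = -60 + 2*I)
V = 36*sqrt(2) (V = 18*sqrt(3 + 5) = 18*sqrt(8) = 18*(2*sqrt(2)) = 36*sqrt(2) ≈ 50.912)
A(W) = 0 (A(W) = 0*W = 0)
M(S) - A(V) = (-60 + 2*(-112)) - 1*0 = (-60 - 224) + 0 = -284 + 0 = -284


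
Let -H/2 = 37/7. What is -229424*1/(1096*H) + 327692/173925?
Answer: 19118444773/881625825 ≈ 21.685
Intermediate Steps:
H = -74/7 ≈ -10.571
-229424*1/(1096*H) + 327692/173925 = -229424/(1096*(-74/7)) + 327692/173925 = -229424/(-81104/7) + 327692*(1/173925) = -229424*(-7/81104) + 327692/173925 = 100373/5069 + 327692/173925 = 19118444773/881625825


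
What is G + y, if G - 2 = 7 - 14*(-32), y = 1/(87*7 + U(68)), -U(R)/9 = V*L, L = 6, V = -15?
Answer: 648484/1419 ≈ 457.00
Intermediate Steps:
U(R) = 810 (U(R) = -(-135)*6 = -9*(-90) = 810)
y = 1/1419 (y = 1/(87*7 + 810) = 1/(609 + 810) = 1/1419 ≈ 0.00070472)
G = 457 (G = 2 + (7 - 14*(-32)) = 2 + (7 + 448) = 2 + 455 = 457)
G + y = 457 + 1/1419 = 648484/1419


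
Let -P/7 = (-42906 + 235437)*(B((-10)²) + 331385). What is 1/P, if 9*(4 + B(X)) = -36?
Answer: -1/446602416309 ≈ -2.2391e-12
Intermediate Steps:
B(X) = -8 (B(X) = -4 + (⅑)*(-36) = -4 - 4 = -8)
P = -446602416309 (P = -7*(-42906 + 235437)*(-8 + 331385) = -1347717*331377 = -7*63800345187 = -446602416309)
1/P = 1/(-446602416309) = -1/446602416309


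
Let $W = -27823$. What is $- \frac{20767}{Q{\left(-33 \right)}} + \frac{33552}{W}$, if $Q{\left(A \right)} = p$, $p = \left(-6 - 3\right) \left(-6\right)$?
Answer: $- \frac{579612049}{1502442} \approx -385.78$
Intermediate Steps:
$p = 54$ ($p = \left(-9\right) \left(-6\right) = 54$)
$Q{\left(A \right)} = 54$
$- \frac{20767}{Q{\left(-33 \right)}} + \frac{33552}{W} = - \frac{20767}{54} + \frac{33552}{-27823} = \left(-20767\right) \frac{1}{54} + 33552 \left(- \frac{1}{27823}\right) = - \frac{20767}{54} - \frac{33552}{27823} = - \frac{579612049}{1502442}$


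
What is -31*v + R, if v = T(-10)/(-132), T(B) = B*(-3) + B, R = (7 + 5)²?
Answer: 4907/33 ≈ 148.70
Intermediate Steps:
R = 144 (R = 12² = 144)
T(B) = -2*B (T(B) = -3*B + B = -2*B)
v = -5/33 (v = -2*(-10)/(-132) = 20*(-1/132) = -5/33 ≈ -0.15152)
-31*v + R = -31*(-5/33) + 144 = 155/33 + 144 = 4907/33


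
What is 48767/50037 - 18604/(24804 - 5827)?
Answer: -5436989/949552149 ≈ -0.0057258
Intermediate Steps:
48767/50037 - 18604/(24804 - 5827) = 48767*(1/50037) - 18604/18977 = 48767/50037 - 18604*1/18977 = 48767/50037 - 18604/18977 = -5436989/949552149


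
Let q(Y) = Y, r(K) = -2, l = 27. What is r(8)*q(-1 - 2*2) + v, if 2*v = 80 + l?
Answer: 127/2 ≈ 63.500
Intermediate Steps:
v = 107/2 (v = (80 + 27)/2 = (½)*107 = 107/2 ≈ 53.500)
r(8)*q(-1 - 2*2) + v = -2*(-1 - 2*2) + 107/2 = -2*(-1 - 4) + 107/2 = -2*(-5) + 107/2 = 10 + 107/2 = 127/2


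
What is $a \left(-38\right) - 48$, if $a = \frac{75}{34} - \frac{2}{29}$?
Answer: $- \frac{63697}{493} \approx -129.2$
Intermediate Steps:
$a = \frac{2107}{986}$ ($a = 75 \cdot \frac{1}{34} - \frac{2}{29} = \frac{75}{34} - \frac{2}{29} = \frac{2107}{986} \approx 2.1369$)
$a \left(-38\right) - 48 = \frac{2107}{986} \left(-38\right) - 48 = - \frac{40033}{493} - 48 = - \frac{63697}{493}$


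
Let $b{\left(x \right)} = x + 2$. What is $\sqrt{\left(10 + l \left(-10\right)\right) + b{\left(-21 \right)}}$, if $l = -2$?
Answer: $\sqrt{11} \approx 3.3166$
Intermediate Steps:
$b{\left(x \right)} = 2 + x$
$\sqrt{\left(10 + l \left(-10\right)\right) + b{\left(-21 \right)}} = \sqrt{\left(10 - -20\right) + \left(2 - 21\right)} = \sqrt{\left(10 + 20\right) - 19} = \sqrt{30 - 19} = \sqrt{11}$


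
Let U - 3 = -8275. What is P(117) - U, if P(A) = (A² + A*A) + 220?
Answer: 35870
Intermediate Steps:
U = -8272 (U = 3 - 8275 = -8272)
P(A) = 220 + 2*A² (P(A) = (A² + A²) + 220 = 2*A² + 220 = 220 + 2*A²)
P(117) - U = (220 + 2*117²) - 1*(-8272) = (220 + 2*13689) + 8272 = (220 + 27378) + 8272 = 27598 + 8272 = 35870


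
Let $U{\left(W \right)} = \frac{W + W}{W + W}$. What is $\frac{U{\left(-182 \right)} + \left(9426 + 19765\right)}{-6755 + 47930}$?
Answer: $\frac{29192}{41175} \approx 0.70897$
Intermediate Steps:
$U{\left(W \right)} = 1$ ($U{\left(W \right)} = \frac{2 W}{2 W} = 2 W \frac{1}{2 W} = 1$)
$\frac{U{\left(-182 \right)} + \left(9426 + 19765\right)}{-6755 + 47930} = \frac{1 + \left(9426 + 19765\right)}{-6755 + 47930} = \frac{1 + 29191}{41175} = 29192 \cdot \frac{1}{41175} = \frac{29192}{41175}$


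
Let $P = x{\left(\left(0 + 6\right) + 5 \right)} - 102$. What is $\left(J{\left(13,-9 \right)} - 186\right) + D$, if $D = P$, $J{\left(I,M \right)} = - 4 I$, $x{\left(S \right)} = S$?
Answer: $-329$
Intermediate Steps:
$P = -91$ ($P = \left(\left(0 + 6\right) + 5\right) - 102 = \left(6 + 5\right) - 102 = 11 - 102 = -91$)
$D = -91$
$\left(J{\left(13,-9 \right)} - 186\right) + D = \left(\left(-4\right) 13 - 186\right) - 91 = \left(-52 - 186\right) - 91 = -238 - 91 = -329$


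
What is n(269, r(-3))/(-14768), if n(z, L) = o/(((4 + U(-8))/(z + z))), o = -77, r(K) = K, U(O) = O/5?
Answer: 103565/88608 ≈ 1.1688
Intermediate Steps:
U(O) = O/5 (U(O) = O*(⅕) = O/5)
n(z, L) = -385*z/6 (n(z, L) = -77*(z + z)/(4 + (⅕)*(-8)) = -77*2*z/(4 - 8/5) = -77*5*z/6 = -385*z/6)
n(269, r(-3))/(-14768) = -385/6*269/(-14768) = -103565/6*(-1/14768) = 103565/88608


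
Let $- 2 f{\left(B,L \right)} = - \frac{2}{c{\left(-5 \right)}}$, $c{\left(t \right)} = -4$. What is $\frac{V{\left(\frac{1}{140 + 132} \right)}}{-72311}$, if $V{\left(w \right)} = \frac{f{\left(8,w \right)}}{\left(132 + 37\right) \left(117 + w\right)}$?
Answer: $\frac{68}{388919290175} \approx 1.7484 \cdot 10^{-10}$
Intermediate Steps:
$f{\left(B,L \right)} = - \frac{1}{4}$ ($f{\left(B,L \right)} = - \frac{\left(-2\right) \frac{1}{-4}}{2} = - \frac{\left(-2\right) \left(- \frac{1}{4}\right)}{2} = \left(- \frac{1}{2}\right) \frac{1}{2} = - \frac{1}{4}$)
$V{\left(w \right)} = - \frac{1}{4 \left(19773 + 169 w\right)}$ ($V{\left(w \right)} = - \frac{1}{4 \left(132 + 37\right) \left(117 + w\right)} = - \frac{1}{4 \cdot 169 \left(117 + w\right)} = - \frac{1}{4 \left(19773 + 169 w\right)}$)
$\frac{V{\left(\frac{1}{140 + 132} \right)}}{-72311} = \frac{\left(-1\right) \frac{1}{79092 + \frac{676}{140 + 132}}}{-72311} = - \frac{1}{79092 + \frac{676}{272}} \left(- \frac{1}{72311}\right) = - \frac{1}{79092 + 676 \cdot \frac{1}{272}} \left(- \frac{1}{72311}\right) = - \frac{1}{79092 + \frac{169}{68}} \left(- \frac{1}{72311}\right) = - \frac{1}{\frac{5378425}{68}} \left(- \frac{1}{72311}\right) = \left(-1\right) \frac{68}{5378425} \left(- \frac{1}{72311}\right) = \left(- \frac{68}{5378425}\right) \left(- \frac{1}{72311}\right) = \frac{68}{388919290175}$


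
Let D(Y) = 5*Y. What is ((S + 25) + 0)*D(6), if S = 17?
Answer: 1260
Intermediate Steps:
((S + 25) + 0)*D(6) = ((17 + 25) + 0)*(5*6) = (42 + 0)*30 = 42*30 = 1260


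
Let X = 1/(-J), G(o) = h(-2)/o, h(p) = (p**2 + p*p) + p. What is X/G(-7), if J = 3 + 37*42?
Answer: 7/9342 ≈ 0.00074930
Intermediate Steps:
J = 1557 (J = 3 + 1554 = 1557)
h(p) = p + 2*p**2 (h(p) = (p**2 + p**2) + p = 2*p**2 + p = p + 2*p**2)
G(o) = 6/o (G(o) = (-2*(1 + 2*(-2)))/o = (-2*(1 - 4))/o = (-2*(-3))/o = 6/o)
X = -1/1557 (X = 1/(-1*1557) = 1/(-1557) = -1/1557 ≈ -0.00064226)
X/G(-7) = -1/(1557*(6/(-7))) = -1/(1557*(6*(-1/7))) = -1/(1557*(-6/7)) = -1/1557*(-7/6) = 7/9342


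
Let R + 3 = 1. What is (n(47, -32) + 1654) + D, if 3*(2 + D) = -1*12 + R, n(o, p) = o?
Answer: 5083/3 ≈ 1694.3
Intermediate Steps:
R = -2 (R = -3 + 1 = -2)
D = -20/3 (D = -2 + (-1*12 - 2)/3 = -2 + (-12 - 2)/3 = -2 + (1/3)*(-14) = -2 - 14/3 = -20/3 ≈ -6.6667)
(n(47, -32) + 1654) + D = (47 + 1654) - 20/3 = 1701 - 20/3 = 5083/3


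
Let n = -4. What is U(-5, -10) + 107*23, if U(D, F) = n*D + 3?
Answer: 2484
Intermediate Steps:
U(D, F) = 3 - 4*D (U(D, F) = -4*D + 3 = 3 - 4*D)
U(-5, -10) + 107*23 = (3 - 4*(-5)) + 107*23 = (3 + 20) + 2461 = 23 + 2461 = 2484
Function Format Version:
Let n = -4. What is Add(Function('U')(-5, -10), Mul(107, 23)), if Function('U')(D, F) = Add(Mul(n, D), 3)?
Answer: 2484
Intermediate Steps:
Function('U')(D, F) = Add(3, Mul(-4, D)) (Function('U')(D, F) = Add(Mul(-4, D), 3) = Add(3, Mul(-4, D)))
Add(Function('U')(-5, -10), Mul(107, 23)) = Add(Add(3, Mul(-4, -5)), Mul(107, 23)) = Add(Add(3, 20), 2461) = Add(23, 2461) = 2484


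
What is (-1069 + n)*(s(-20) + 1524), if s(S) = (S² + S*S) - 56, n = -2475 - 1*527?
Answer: -9233028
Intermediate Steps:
n = -3002 (n = -2475 - 527 = -3002)
s(S) = -56 + 2*S² (s(S) = (S² + S²) - 56 = 2*S² - 56 = -56 + 2*S²)
(-1069 + n)*(s(-20) + 1524) = (-1069 - 3002)*((-56 + 2*(-20)²) + 1524) = -4071*((-56 + 2*400) + 1524) = -4071*((-56 + 800) + 1524) = -4071*(744 + 1524) = -4071*2268 = -9233028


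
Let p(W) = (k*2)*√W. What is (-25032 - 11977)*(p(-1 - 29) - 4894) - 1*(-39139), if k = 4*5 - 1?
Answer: 181161185 - 1406342*I*√30 ≈ 1.8116e+8 - 7.7029e+6*I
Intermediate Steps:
k = 19 (k = 20 - 1 = 19)
p(W) = 38*√W (p(W) = (19*2)*√W = 38*√W)
(-25032 - 11977)*(p(-1 - 29) - 4894) - 1*(-39139) = (-25032 - 11977)*(38*√(-1 - 29) - 4894) - 1*(-39139) = -37009*(38*√(-30) - 4894) + 39139 = -37009*(38*(I*√30) - 4894) + 39139 = -37009*(38*I*√30 - 4894) + 39139 = -37009*(-4894 + 38*I*√30) + 39139 = (181122046 - 1406342*I*√30) + 39139 = 181161185 - 1406342*I*√30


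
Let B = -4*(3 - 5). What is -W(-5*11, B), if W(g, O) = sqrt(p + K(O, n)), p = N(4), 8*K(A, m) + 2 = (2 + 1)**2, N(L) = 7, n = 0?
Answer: -3*sqrt(14)/4 ≈ -2.8062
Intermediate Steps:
K(A, m) = 7/8 (K(A, m) = -1/4 + (2 + 1)**2/8 = -1/4 + (1/8)*3**2 = -1/4 + (1/8)*9 = -1/4 + 9/8 = 7/8)
p = 7
B = 8 (B = -4*(-2) = 8)
W(g, O) = 3*sqrt(14)/4 (W(g, O) = sqrt(7 + 7/8) = sqrt(63/8) = 3*sqrt(14)/4)
-W(-5*11, B) = -3*sqrt(14)/4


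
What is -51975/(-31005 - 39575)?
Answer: 10395/14116 ≈ 0.73640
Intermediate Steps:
-51975/(-31005 - 39575) = -51975/(-70580) = -51975*(-1/70580) = 10395/14116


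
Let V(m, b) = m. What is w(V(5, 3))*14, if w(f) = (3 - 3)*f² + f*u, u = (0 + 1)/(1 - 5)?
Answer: -35/2 ≈ -17.500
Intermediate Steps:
u = -¼ (u = 1/(-4) = 1*(-¼) = -¼ ≈ -0.25000)
w(f) = -f/4 (w(f) = (3 - 3)*f² + f*(-¼) = 0*f² - f/4 = 0 - f/4 = -f/4)
w(V(5, 3))*14 = -¼*5*14 = -5/4*14 = -35/2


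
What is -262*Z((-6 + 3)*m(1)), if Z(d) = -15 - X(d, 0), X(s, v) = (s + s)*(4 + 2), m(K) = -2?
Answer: 22794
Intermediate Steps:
X(s, v) = 12*s (X(s, v) = (2*s)*6 = 12*s)
Z(d) = -15 - 12*d
-262*Z((-6 + 3)*m(1)) = -262*(-15 - 12*(-6 + 3)*(-2)) = -262*(-15 - (-36)*(-2)) = -262*(-15 - 12*6) = -262*(-15 - 72) = -262*(-87) = 22794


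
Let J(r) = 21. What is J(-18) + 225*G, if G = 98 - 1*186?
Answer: -19779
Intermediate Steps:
G = -88 (G = 98 - 186 = -88)
J(-18) + 225*G = 21 + 225*(-88) = 21 - 19800 = -19779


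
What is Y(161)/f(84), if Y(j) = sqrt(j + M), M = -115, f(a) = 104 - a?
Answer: sqrt(46)/20 ≈ 0.33912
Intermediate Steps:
Y(j) = sqrt(-115 + j) (Y(j) = sqrt(j - 115) = sqrt(-115 + j))
Y(161)/f(84) = sqrt(-115 + 161)/(104 - 1*84) = sqrt(46)/(104 - 84) = sqrt(46)/20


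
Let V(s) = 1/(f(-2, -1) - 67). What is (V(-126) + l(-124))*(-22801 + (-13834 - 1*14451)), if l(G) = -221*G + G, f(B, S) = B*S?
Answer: -90585644114/65 ≈ -1.3936e+9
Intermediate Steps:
V(s) = -1/65 (V(s) = 1/(-2*(-1) - 67) = 1/(2 - 67) = 1/(-65) = -1/65)
l(G) = -220*G
(V(-126) + l(-124))*(-22801 + (-13834 - 1*14451)) = (-1/65 - 220*(-124))*(-22801 + (-13834 - 1*14451)) = (-1/65 + 27280)*(-22801 + (-13834 - 14451)) = 1773199*(-22801 - 28285)/65 = (1773199/65)*(-51086) = -90585644114/65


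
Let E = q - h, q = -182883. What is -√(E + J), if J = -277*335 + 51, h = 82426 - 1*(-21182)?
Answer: -I*√379235 ≈ -615.82*I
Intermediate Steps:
h = 103608 (h = 82426 + 21182 = 103608)
J = -92744 (J = -92795 + 51 = -92744)
E = -286491 (E = -182883 - 1*103608 = -182883 - 103608 = -286491)
-√(E + J) = -√(-286491 - 92744) = -√(-379235) = -I*√379235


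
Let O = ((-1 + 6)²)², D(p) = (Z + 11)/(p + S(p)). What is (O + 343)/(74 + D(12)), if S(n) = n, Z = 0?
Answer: 23232/1787 ≈ 13.001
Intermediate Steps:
D(p) = 11/(2*p) (D(p) = (0 + 11)/(p + p) = 11/((2*p)) = 11*(1/(2*p)) = 11/(2*p))
O = 625 (O = (5²)² = 25² = 625)
(O + 343)/(74 + D(12)) = (625 + 343)/(74 + (11/2)/12) = 968/(74 + (11/2)*(1/12)) = 968/(74 + 11/24) = 968/(1787/24) = 968*(24/1787) = 23232/1787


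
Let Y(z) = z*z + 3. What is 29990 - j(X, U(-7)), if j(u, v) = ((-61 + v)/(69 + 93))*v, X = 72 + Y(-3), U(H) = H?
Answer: 2428952/81 ≈ 29987.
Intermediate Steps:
Y(z) = 3 + z**2 (Y(z) = z**2 + 3 = 3 + z**2)
X = 84 (X = 72 + (3 + (-3)**2) = 72 + (3 + 9) = 72 + 12 = 84)
j(u, v) = v*(-61/162 + v/162) (j(u, v) = ((-61 + v)/162)*v = ((-61 + v)*(1/162))*v = (-61/162 + v/162)*v = v*(-61/162 + v/162))
29990 - j(X, U(-7)) = 29990 - (-7)*(-61 - 7)/162 = 29990 - (-7)*(-68)/162 = 29990 - 1*238/81 = 29990 - 238/81 = 2428952/81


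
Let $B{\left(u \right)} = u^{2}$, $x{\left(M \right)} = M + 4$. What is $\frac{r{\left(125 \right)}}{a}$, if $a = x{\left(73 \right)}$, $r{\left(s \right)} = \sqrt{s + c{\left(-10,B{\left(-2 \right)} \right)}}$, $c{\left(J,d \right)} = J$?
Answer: $\frac{\sqrt{115}}{77} \approx 0.13927$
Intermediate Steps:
$x{\left(M \right)} = 4 + M$
$r{\left(s \right)} = \sqrt{-10 + s}$ ($r{\left(s \right)} = \sqrt{s - 10} = \sqrt{-10 + s}$)
$a = 77$ ($a = 4 + 73 = 77$)
$\frac{r{\left(125 \right)}}{a} = \frac{\sqrt{-10 + 125}}{77} = \sqrt{115} \cdot \frac{1}{77} = \frac{\sqrt{115}}{77}$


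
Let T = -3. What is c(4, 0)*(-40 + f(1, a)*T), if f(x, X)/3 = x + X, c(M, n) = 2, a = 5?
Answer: -188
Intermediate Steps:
f(x, X) = 3*X + 3*x (f(x, X) = 3*(x + X) = 3*(X + x) = 3*X + 3*x)
c(4, 0)*(-40 + f(1, a)*T) = 2*(-40 + (3*5 + 3*1)*(-3)) = 2*(-40 + (15 + 3)*(-3)) = 2*(-40 + 18*(-3)) = 2*(-40 - 54) = 2*(-94) = -188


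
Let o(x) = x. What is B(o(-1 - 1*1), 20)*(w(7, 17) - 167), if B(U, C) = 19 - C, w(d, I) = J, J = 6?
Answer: 161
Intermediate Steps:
w(d, I) = 6
B(o(-1 - 1*1), 20)*(w(7, 17) - 167) = (19 - 1*20)*(6 - 167) = (19 - 20)*(-161) = -1*(-161) = 161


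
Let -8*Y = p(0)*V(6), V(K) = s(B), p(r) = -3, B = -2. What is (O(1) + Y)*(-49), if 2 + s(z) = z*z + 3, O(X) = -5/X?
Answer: 1225/8 ≈ 153.13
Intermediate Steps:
s(z) = 1 + z² (s(z) = -2 + (z*z + 3) = -2 + (z² + 3) = -2 + (3 + z²) = 1 + z²)
V(K) = 5 (V(K) = 1 + (-2)² = 1 + 4 = 5)
Y = 15/8 (Y = -(-3)*5/8 = -⅛*(-15) = 15/8 ≈ 1.8750)
(O(1) + Y)*(-49) = (-5/1 + 15/8)*(-49) = (-5*1 + 15/8)*(-49) = (-5 + 15/8)*(-49) = -25/8*(-49) = 1225/8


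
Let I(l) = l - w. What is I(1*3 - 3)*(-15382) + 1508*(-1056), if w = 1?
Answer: -1577066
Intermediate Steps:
I(l) = -1 + l (I(l) = l - 1*1 = l - 1 = -1 + l)
I(1*3 - 3)*(-15382) + 1508*(-1056) = (-1 + (1*3 - 3))*(-15382) + 1508*(-1056) = (-1 + (3 - 3))*(-15382) - 1592448 = (-1 + 0)*(-15382) - 1592448 = -1*(-15382) - 1592448 = 15382 - 1592448 = -1577066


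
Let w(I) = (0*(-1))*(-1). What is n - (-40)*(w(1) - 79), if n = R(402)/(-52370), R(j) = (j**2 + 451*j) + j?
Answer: -82916254/26185 ≈ -3166.6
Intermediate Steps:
R(j) = j**2 + 452*j
w(I) = 0 (w(I) = 0*(-1) = 0)
n = -171654/26185 (n = (402*(452 + 402))/(-52370) = (402*854)*(-1/52370) = 343308*(-1/52370) = -171654/26185 ≈ -6.5554)
n - (-40)*(w(1) - 79) = -171654/26185 - (-40)*(0 - 79) = -171654/26185 - (-40)*(-79) = -171654/26185 - 1*3160 = -171654/26185 - 3160 = -82916254/26185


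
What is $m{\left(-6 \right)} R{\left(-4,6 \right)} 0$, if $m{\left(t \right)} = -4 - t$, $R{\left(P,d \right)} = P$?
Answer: $0$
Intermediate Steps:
$m{\left(-6 \right)} R{\left(-4,6 \right)} 0 = \left(-4 - -6\right) \left(-4\right) 0 = \left(-4 + 6\right) \left(-4\right) 0 = 2 \left(-4\right) 0 = \left(-8\right) 0 = 0$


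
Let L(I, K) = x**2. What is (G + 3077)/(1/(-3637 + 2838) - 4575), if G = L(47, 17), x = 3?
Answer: -1232857/1827713 ≈ -0.67454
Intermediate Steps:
L(I, K) = 9 (L(I, K) = 3**2 = 9)
G = 9
(G + 3077)/(1/(-3637 + 2838) - 4575) = (9 + 3077)/(1/(-3637 + 2838) - 4575) = 3086/(1/(-799) - 4575) = 3086/(-1/799 - 4575) = 3086/(-3655426/799) = 3086*(-799/3655426) = -1232857/1827713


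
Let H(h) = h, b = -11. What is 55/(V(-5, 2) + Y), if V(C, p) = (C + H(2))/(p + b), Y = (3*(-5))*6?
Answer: -165/269 ≈ -0.61338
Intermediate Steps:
Y = -90 (Y = -15*6 = -90)
V(C, p) = (2 + C)/(-11 + p) (V(C, p) = (C + 2)/(p - 11) = (2 + C)/(-11 + p))
55/(V(-5, 2) + Y) = 55/((2 - 5)/(-11 + 2) - 90) = 55/(-3/(-9) - 90) = 55/(-⅑*(-3) - 90) = 55/(⅓ - 90) = 55/(-269/3) = -3/269*55 = -165/269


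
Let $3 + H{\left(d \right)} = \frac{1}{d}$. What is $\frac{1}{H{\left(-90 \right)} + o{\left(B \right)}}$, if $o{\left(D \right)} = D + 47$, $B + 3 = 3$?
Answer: $\frac{90}{3959} \approx 0.022733$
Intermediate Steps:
$B = 0$ ($B = -3 + 3 = 0$)
$H{\left(d \right)} = -3 + \frac{1}{d}$
$o{\left(D \right)} = 47 + D$
$\frac{1}{H{\left(-90 \right)} + o{\left(B \right)}} = \frac{1}{\left(-3 + \frac{1}{-90}\right) + \left(47 + 0\right)} = \frac{1}{\left(-3 - \frac{1}{90}\right) + 47} = \frac{1}{- \frac{271}{90} + 47} = \frac{1}{\frac{3959}{90}} = \frac{90}{3959}$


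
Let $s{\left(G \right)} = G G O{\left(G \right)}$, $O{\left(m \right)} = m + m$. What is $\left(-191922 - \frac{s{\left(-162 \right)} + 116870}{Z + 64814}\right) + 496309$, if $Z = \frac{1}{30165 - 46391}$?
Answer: $\frac{320251348055717}{1051671963} \approx 3.0452 \cdot 10^{5}$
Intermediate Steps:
$O{\left(m \right)} = 2 m$
$Z = - \frac{1}{16226}$ ($Z = \frac{1}{-16226} = - \frac{1}{16226} \approx -6.1629 \cdot 10^{-5}$)
$s{\left(G \right)} = 2 G^{3}$ ($s{\left(G \right)} = G G 2 G = G^{2} \cdot 2 G = 2 G^{3}$)
$\left(-191922 - \frac{s{\left(-162 \right)} + 116870}{Z + 64814}\right) + 496309 = \left(-191922 - \frac{2 \left(-162\right)^{3} + 116870}{- \frac{1}{16226} + 64814}\right) + 496309 = \left(-191922 - \frac{2 \left(-4251528\right) + 116870}{\frac{1051671963}{16226}}\right) + 496309 = \left(-191922 - \left(-8503056 + 116870\right) \frac{16226}{1051671963}\right) + 496309 = \left(-191922 - \left(-8386186\right) \frac{16226}{1051671963}\right) + 496309 = \left(-191922 - - \frac{136074254036}{1051671963}\right) + 496309 = \left(-191922 + \frac{136074254036}{1051671963}\right) + 496309 = - \frac{201702912228850}{1051671963} + 496309 = \frac{320251348055717}{1051671963}$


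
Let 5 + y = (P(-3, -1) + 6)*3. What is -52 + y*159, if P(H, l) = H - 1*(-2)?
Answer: 1538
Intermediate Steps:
P(H, l) = 2 + H (P(H, l) = H + 2 = 2 + H)
y = 10 (y = -5 + ((2 - 3) + 6)*3 = -5 + (-1 + 6)*3 = -5 + 5*3 = -5 + 15 = 10)
-52 + y*159 = -52 + 10*159 = -52 + 1590 = 1538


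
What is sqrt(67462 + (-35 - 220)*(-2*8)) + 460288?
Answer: 460288 + sqrt(71542) ≈ 4.6056e+5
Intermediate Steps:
sqrt(67462 + (-35 - 220)*(-2*8)) + 460288 = sqrt(67462 - 255*(-16)) + 460288 = sqrt(67462 + 4080) + 460288 = sqrt(71542) + 460288 = 460288 + sqrt(71542)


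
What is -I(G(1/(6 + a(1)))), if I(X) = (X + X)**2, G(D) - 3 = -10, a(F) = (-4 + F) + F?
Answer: -196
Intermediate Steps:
a(F) = -4 + 2*F
G(D) = -7 (G(D) = 3 - 10 = -7)
I(X) = 4*X**2 (I(X) = (2*X)**2 = 4*X**2)
-I(G(1/(6 + a(1)))) = -4*(-7)**2 = -4*49 = -1*196 = -196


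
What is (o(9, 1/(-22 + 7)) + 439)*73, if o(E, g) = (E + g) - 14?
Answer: 475157/15 ≈ 31677.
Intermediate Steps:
o(E, g) = -14 + E + g
(o(9, 1/(-22 + 7)) + 439)*73 = ((-14 + 9 + 1/(-22 + 7)) + 439)*73 = ((-14 + 9 + 1/(-15)) + 439)*73 = ((-14 + 9 - 1/15) + 439)*73 = (-76/15 + 439)*73 = (6509/15)*73 = 475157/15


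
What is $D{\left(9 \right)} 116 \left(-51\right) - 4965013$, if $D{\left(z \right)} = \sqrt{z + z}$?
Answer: $-4965013 - 17748 \sqrt{2} \approx -4.9901 \cdot 10^{6}$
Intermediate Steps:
$D{\left(z \right)} = \sqrt{2} \sqrt{z}$ ($D{\left(z \right)} = \sqrt{2 z} = \sqrt{2} \sqrt{z}$)
$D{\left(9 \right)} 116 \left(-51\right) - 4965013 = \sqrt{2} \sqrt{9} \cdot 116 \left(-51\right) - 4965013 = \sqrt{2} \cdot 3 \cdot 116 \left(-51\right) - 4965013 = 3 \sqrt{2} \cdot 116 \left(-51\right) - 4965013 = 348 \sqrt{2} \left(-51\right) - 4965013 = - 17748 \sqrt{2} - 4965013 = -4965013 - 17748 \sqrt{2}$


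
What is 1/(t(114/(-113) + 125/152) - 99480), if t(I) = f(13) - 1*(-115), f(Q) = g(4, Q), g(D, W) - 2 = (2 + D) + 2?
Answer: -1/99355 ≈ -1.0065e-5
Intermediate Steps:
g(D, W) = 6 + D (g(D, W) = 2 + ((2 + D) + 2) = 2 + (4 + D) = 6 + D)
f(Q) = 10 (f(Q) = 6 + 4 = 10)
t(I) = 125 (t(I) = 10 - 1*(-115) = 10 + 115 = 125)
1/(t(114/(-113) + 125/152) - 99480) = 1/(125 - 99480) = 1/(-99355) = -1/99355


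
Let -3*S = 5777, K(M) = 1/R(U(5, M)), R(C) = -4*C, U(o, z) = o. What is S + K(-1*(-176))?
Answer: -115543/60 ≈ -1925.7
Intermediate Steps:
K(M) = -1/20 (K(M) = 1/(-4*5) = 1/(-20) = -1/20)
S = -5777/3 (S = -⅓*5777 = -5777/3 ≈ -1925.7)
S + K(-1*(-176)) = -5777/3 - 1/20 = -115543/60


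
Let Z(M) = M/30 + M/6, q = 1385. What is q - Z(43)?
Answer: 6882/5 ≈ 1376.4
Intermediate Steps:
Z(M) = M/5 (Z(M) = M*(1/30) + M*(1/6) = M/30 + M/6 = M/5)
q - Z(43) = 1385 - 43/5 = 6882/5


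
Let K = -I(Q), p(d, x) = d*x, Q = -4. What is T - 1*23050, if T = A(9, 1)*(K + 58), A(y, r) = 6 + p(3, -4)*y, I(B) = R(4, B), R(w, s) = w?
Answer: -28558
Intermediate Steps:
I(B) = 4
A(y, r) = 6 - 12*y (A(y, r) = 6 + (3*(-4))*y = 6 - 12*y)
K = -4 (K = -1*4 = -4)
T = -5508 (T = (6 - 12*9)*(-4 + 58) = (6 - 108)*54 = -102*54 = -5508)
T - 1*23050 = -5508 - 1*23050 = -5508 - 23050 = -28558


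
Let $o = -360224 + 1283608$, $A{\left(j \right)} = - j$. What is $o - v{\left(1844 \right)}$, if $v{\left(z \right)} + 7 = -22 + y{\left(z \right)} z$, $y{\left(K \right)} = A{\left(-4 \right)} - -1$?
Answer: $914193$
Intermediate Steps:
$o = 923384$
$y{\left(K \right)} = 5$ ($y{\left(K \right)} = \left(-1\right) \left(-4\right) - -1 = 4 + 1 = 5$)
$v{\left(z \right)} = -29 + 5 z$ ($v{\left(z \right)} = -7 + \left(-22 + 5 z\right) = -29 + 5 z$)
$o - v{\left(1844 \right)} = 923384 - \left(-29 + 5 \cdot 1844\right) = 923384 - \left(-29 + 9220\right) = 923384 - 9191 = 914193$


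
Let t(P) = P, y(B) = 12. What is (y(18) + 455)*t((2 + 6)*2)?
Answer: 7472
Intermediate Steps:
(y(18) + 455)*t((2 + 6)*2) = (12 + 455)*((2 + 6)*2) = 467*(8*2) = 467*16 = 7472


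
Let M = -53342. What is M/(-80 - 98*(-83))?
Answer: -26671/4027 ≈ -6.6230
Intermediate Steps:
M/(-80 - 98*(-83)) = -53342/(-80 - 98*(-83)) = -53342/(-80 + 8134) = -53342/8054 = -53342*1/8054 = -26671/4027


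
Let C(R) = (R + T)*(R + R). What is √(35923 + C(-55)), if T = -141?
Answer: 3*√6387 ≈ 239.76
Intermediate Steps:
C(R) = 2*R*(-141 + R) (C(R) = (R - 141)*(R + R) = (-141 + R)*(2*R) = 2*R*(-141 + R))
√(35923 + C(-55)) = √(35923 + 2*(-55)*(-141 - 55)) = √(35923 + 2*(-55)*(-196)) = √(35923 + 21560) = √57483 = 3*√6387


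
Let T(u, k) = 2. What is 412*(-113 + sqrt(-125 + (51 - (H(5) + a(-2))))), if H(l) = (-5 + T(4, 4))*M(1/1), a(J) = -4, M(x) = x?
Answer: -46556 + 412*I*sqrt(67) ≈ -46556.0 + 3372.4*I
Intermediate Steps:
H(l) = -3 (H(l) = (-5 + 2)/1 = -3*1 = -3)
412*(-113 + sqrt(-125 + (51 - (H(5) + a(-2))))) = 412*(-113 + sqrt(-125 + (51 - (-3 - 4)))) = 412*(-113 + sqrt(-125 + (51 - 1*(-7)))) = 412*(-113 + sqrt(-125 + (51 + 7))) = 412*(-113 + sqrt(-125 + 58)) = 412*(-113 + sqrt(-67)) = 412*(-113 + I*sqrt(67)) = -46556 + 412*I*sqrt(67)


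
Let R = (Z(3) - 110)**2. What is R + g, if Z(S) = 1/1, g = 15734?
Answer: 27615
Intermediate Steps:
Z(S) = 1
R = 11881 (R = (1 - 110)**2 = (-109)**2 = 11881)
R + g = 11881 + 15734 = 27615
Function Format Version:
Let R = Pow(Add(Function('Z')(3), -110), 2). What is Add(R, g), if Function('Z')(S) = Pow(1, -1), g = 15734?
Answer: 27615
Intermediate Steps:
Function('Z')(S) = 1
R = 11881 (R = Pow(Add(1, -110), 2) = Pow(-109, 2) = 11881)
Add(R, g) = Add(11881, 15734) = 27615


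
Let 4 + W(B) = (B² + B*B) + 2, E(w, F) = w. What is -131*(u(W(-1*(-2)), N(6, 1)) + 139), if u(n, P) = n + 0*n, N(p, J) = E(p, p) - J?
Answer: -18995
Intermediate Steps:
N(p, J) = p - J
W(B) = -2 + 2*B² (W(B) = -4 + ((B² + B*B) + 2) = -4 + ((B² + B²) + 2) = -4 + (2*B² + 2) = -4 + (2 + 2*B²) = -2 + 2*B²)
u(n, P) = n (u(n, P) = n + 0 = n)
-131*(u(W(-1*(-2)), N(6, 1)) + 139) = -131*((-2 + 2*(-1*(-2))²) + 139) = -131*((-2 + 2*2²) + 139) = -131*((-2 + 2*4) + 139) = -131*((-2 + 8) + 139) = -131*(6 + 139) = -131*145 = -18995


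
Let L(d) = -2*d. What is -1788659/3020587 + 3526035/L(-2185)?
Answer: 2128575808543/2639993038 ≈ 806.28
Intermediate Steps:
-1788659/3020587 + 3526035/L(-2185) = -1788659/3020587 + 3526035/((-2*(-2185))) = -1788659*1/3020587 + 3526035/4370 = -1788659/3020587 + 3526035*(1/4370) = -1788659/3020587 + 705207/874 = 2128575808543/2639993038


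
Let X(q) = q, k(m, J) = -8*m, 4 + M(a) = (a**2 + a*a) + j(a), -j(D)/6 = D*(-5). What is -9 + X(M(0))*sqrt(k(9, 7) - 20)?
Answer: -9 - 8*I*sqrt(23) ≈ -9.0 - 38.367*I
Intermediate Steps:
j(D) = 30*D (j(D) = -6*D*(-5) = -(-30)*D = 30*D)
M(a) = -4 + 2*a**2 + 30*a (M(a) = -4 + ((a**2 + a*a) + 30*a) = -4 + ((a**2 + a**2) + 30*a) = -4 + (2*a**2 + 30*a) = -4 + 2*a**2 + 30*a)
-9 + X(M(0))*sqrt(k(9, 7) - 20) = -9 + (-4 + 2*0**2 + 30*0)*sqrt(-8*9 - 20) = -9 + (-4 + 2*0 + 0)*sqrt(-72 - 20) = -9 + (-4 + 0 + 0)*sqrt(-92) = -9 - 8*I*sqrt(23)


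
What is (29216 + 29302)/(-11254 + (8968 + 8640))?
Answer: 3251/353 ≈ 9.2096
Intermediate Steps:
(29216 + 29302)/(-11254 + (8968 + 8640)) = 58518/(-11254 + 17608) = 58518/6354 = 58518*(1/6354) = 3251/353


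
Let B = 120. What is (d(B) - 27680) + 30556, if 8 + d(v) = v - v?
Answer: 2868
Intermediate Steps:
d(v) = -8 (d(v) = -8 + (v - v) = -8 + 0 = -8)
(d(B) - 27680) + 30556 = (-8 - 27680) + 30556 = -27688 + 30556 = 2868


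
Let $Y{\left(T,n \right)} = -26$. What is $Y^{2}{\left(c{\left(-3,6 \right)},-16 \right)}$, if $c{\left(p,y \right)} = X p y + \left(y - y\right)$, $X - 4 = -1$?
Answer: $676$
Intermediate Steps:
$X = 3$ ($X = 4 - 1 = 3$)
$c{\left(p,y \right)} = 3 p y$ ($c{\left(p,y \right)} = 3 p y + \left(y - y\right) = 3 p y + 0 = 3 p y$)
$Y^{2}{\left(c{\left(-3,6 \right)},-16 \right)} = \left(-26\right)^{2} = 676$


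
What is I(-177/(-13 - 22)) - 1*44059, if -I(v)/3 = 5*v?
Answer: -308944/7 ≈ -44135.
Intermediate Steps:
I(v) = -15*v
I(-177/(-13 - 22)) - 1*44059 = -(-2655)/(-13 - 22) - 1*44059 = -(-2655)/(-35) - 44059 = -(-2655)*(-1)/35 - 44059 = -15*177/35 - 44059 = -531/7 - 44059 = -308944/7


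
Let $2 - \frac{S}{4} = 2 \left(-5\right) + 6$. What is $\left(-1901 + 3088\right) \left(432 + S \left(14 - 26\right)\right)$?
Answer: $170928$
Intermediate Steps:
$S = 24$ ($S = 8 - 4 \left(2 \left(-5\right) + 6\right) = 8 - 4 \left(-10 + 6\right) = 8 - -16 = 8 + 16 = 24$)
$\left(-1901 + 3088\right) \left(432 + S \left(14 - 26\right)\right) = \left(-1901 + 3088\right) \left(432 + 24 \left(14 - 26\right)\right) = 1187 \left(432 + 24 \left(-12\right)\right) = 1187 \left(432 - 288\right) = 1187 \cdot 144 = 170928$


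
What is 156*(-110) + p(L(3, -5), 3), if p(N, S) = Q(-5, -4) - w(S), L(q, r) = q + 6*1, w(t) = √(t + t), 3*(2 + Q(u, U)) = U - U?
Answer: -17162 - √6 ≈ -17164.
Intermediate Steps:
Q(u, U) = -2 (Q(u, U) = -2 + (U - U)/3 = -2 + (⅓)*0 = -2 + 0 = -2)
w(t) = √2*√t (w(t) = √(2*t) = √2*√t)
L(q, r) = 6 + q (L(q, r) = q + 6 = 6 + q)
p(N, S) = -2 - √2*√S
156*(-110) + p(L(3, -5), 3) = 156*(-110) + (-2 - √2*√3) = -17160 + (-2 - √6) = -17162 - √6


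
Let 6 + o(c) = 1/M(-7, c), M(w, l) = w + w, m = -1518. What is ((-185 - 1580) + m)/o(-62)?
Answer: 45962/85 ≈ 540.73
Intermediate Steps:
M(w, l) = 2*w
o(c) = -85/14 (o(c) = -6 + 1/(2*(-7)) = -6 + 1/(-14) = -6 - 1/14 = -85/14)
((-185 - 1580) + m)/o(-62) = ((-185 - 1580) - 1518)/(-85/14) = (-1765 - 1518)*(-14/85) = -3283*(-14/85) = 45962/85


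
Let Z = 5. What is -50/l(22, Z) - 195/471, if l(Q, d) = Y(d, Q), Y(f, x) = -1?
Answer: 7785/157 ≈ 49.586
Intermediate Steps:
l(Q, d) = -1
-50/l(22, Z) - 195/471 = -50/(-1) - 195/471 = -50*(-1) - 195*1/471 = 50 - 65/157 = 7785/157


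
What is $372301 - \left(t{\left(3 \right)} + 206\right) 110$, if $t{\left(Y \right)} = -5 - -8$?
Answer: $349311$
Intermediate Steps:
$t{\left(Y \right)} = 3$ ($t{\left(Y \right)} = -5 + 8 = 3$)
$372301 - \left(t{\left(3 \right)} + 206\right) 110 = 372301 - \left(3 + 206\right) 110 = 372301 - 209 \cdot 110 = 372301 - 22990 = 349311$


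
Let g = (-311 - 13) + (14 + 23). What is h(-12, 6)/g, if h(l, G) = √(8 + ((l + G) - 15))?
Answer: -I*√13/287 ≈ -0.012563*I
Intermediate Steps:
h(l, G) = √(-7 + G + l) (h(l, G) = √(8 + ((G + l) - 15)) = √(8 + (-15 + G + l)) = √(-7 + G + l))
g = -287 (g = -324 + 37 = -287)
h(-12, 6)/g = √(-7 + 6 - 12)/(-287) = √(-13)*(-1/287) = (I*√13)*(-1/287) = -I*√13/287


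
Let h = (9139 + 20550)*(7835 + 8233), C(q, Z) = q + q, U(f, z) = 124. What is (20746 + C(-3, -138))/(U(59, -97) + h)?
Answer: 5185/119260744 ≈ 4.3476e-5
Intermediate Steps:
C(q, Z) = 2*q
h = 477042852 (h = 29689*16068 = 477042852)
(20746 + C(-3, -138))/(U(59, -97) + h) = (20746 + 2*(-3))/(124 + 477042852) = (20746 - 6)/477042976 = 20740*(1/477042976) = 5185/119260744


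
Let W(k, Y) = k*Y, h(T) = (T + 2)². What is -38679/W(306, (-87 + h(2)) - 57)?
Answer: 12893/13056 ≈ 0.98752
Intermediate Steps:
h(T) = (2 + T)²
W(k, Y) = Y*k
-38679/W(306, (-87 + h(2)) - 57) = -38679*1/(306*((-87 + (2 + 2)²) - 57)) = -38679*1/(306*((-87 + 4²) - 57)) = -38679*1/(306*((-87 + 16) - 57)) = -38679*1/(306*(-71 - 57)) = -38679/((-128*306)) = -38679/(-39168) = -38679*(-1/39168) = 12893/13056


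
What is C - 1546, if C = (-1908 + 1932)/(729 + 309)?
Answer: -267454/173 ≈ -1546.0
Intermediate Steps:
C = 4/173 (C = 24/1038 = 24*(1/1038) = 4/173 ≈ 0.023121)
C - 1546 = 4/173 - 1546 = -267454/173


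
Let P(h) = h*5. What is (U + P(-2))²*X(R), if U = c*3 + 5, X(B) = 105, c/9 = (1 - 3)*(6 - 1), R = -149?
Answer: 7940625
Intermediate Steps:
P(h) = 5*h
c = -90 (c = 9*((1 - 3)*(6 - 1)) = 9*(-2*5) = 9*(-10) = -90)
U = -265 (U = -90*3 + 5 = -270 + 5 = -265)
(U + P(-2))²*X(R) = (-265 + 5*(-2))²*105 = (-265 - 10)²*105 = (-275)²*105 = 75625*105 = 7940625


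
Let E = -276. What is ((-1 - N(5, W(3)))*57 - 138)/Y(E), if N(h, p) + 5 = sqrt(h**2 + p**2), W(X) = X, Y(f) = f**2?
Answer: 5/4232 - 19*sqrt(34)/25392 ≈ -0.0031816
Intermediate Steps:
N(h, p) = -5 + sqrt(h**2 + p**2)
((-1 - N(5, W(3)))*57 - 138)/Y(E) = ((-1 - (-5 + sqrt(5**2 + 3**2)))*57 - 138)/((-276)**2) = ((-1 - (-5 + sqrt(25 + 9)))*57 - 138)/76176 = ((-1 - (-5 + sqrt(34)))*57 - 138)*(1/76176) = ((-1 + (5 - sqrt(34)))*57 - 138)*(1/76176) = ((4 - sqrt(34))*57 - 138)*(1/76176) = ((228 - 57*sqrt(34)) - 138)*(1/76176) = (90 - 57*sqrt(34))*(1/76176) = 5/4232 - 19*sqrt(34)/25392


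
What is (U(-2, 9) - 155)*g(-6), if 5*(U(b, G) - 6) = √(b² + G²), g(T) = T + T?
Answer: 1788 - 12*√85/5 ≈ 1765.9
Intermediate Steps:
g(T) = 2*T
U(b, G) = 6 + √(G² + b²)/5 (U(b, G) = 6 + √(b² + G²)/5 = 6 + √(G² + b²)/5)
(U(-2, 9) - 155)*g(-6) = ((6 + √(9² + (-2)²)/5) - 155)*(2*(-6)) = ((6 + √(81 + 4)/5) - 155)*(-12) = ((6 + √85/5) - 155)*(-12) = (-149 + √85/5)*(-12) = 1788 - 12*√85/5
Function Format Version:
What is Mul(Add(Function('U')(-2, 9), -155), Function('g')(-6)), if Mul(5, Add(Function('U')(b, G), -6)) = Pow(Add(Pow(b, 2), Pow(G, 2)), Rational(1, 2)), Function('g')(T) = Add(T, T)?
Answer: Add(1788, Mul(Rational(-12, 5), Pow(85, Rational(1, 2)))) ≈ 1765.9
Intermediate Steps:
Function('g')(T) = Mul(2, T)
Function('U')(b, G) = Add(6, Mul(Rational(1, 5), Pow(Add(Pow(G, 2), Pow(b, 2)), Rational(1, 2)))) (Function('U')(b, G) = Add(6, Mul(Rational(1, 5), Pow(Add(Pow(b, 2), Pow(G, 2)), Rational(1, 2)))) = Add(6, Mul(Rational(1, 5), Pow(Add(Pow(G, 2), Pow(b, 2)), Rational(1, 2)))))
Mul(Add(Function('U')(-2, 9), -155), Function('g')(-6)) = Mul(Add(Add(6, Mul(Rational(1, 5), Pow(Add(Pow(9, 2), Pow(-2, 2)), Rational(1, 2)))), -155), Mul(2, -6)) = Mul(Add(Add(6, Mul(Rational(1, 5), Pow(Add(81, 4), Rational(1, 2)))), -155), -12) = Mul(Add(Add(6, Mul(Rational(1, 5), Pow(85, Rational(1, 2)))), -155), -12) = Mul(Add(-149, Mul(Rational(1, 5), Pow(85, Rational(1, 2)))), -12) = Add(1788, Mul(Rational(-12, 5), Pow(85, Rational(1, 2))))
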